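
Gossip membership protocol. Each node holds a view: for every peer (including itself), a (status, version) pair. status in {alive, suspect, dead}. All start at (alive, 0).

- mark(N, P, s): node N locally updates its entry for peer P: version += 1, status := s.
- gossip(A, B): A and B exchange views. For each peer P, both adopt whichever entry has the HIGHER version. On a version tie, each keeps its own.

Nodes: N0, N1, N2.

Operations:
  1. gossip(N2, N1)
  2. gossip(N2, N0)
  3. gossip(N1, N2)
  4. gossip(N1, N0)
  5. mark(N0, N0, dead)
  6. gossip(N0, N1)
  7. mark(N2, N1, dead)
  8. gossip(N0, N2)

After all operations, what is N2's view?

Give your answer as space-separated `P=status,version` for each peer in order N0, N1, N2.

Op 1: gossip N2<->N1 -> N2.N0=(alive,v0) N2.N1=(alive,v0) N2.N2=(alive,v0) | N1.N0=(alive,v0) N1.N1=(alive,v0) N1.N2=(alive,v0)
Op 2: gossip N2<->N0 -> N2.N0=(alive,v0) N2.N1=(alive,v0) N2.N2=(alive,v0) | N0.N0=(alive,v0) N0.N1=(alive,v0) N0.N2=(alive,v0)
Op 3: gossip N1<->N2 -> N1.N0=(alive,v0) N1.N1=(alive,v0) N1.N2=(alive,v0) | N2.N0=(alive,v0) N2.N1=(alive,v0) N2.N2=(alive,v0)
Op 4: gossip N1<->N0 -> N1.N0=(alive,v0) N1.N1=(alive,v0) N1.N2=(alive,v0) | N0.N0=(alive,v0) N0.N1=(alive,v0) N0.N2=(alive,v0)
Op 5: N0 marks N0=dead -> (dead,v1)
Op 6: gossip N0<->N1 -> N0.N0=(dead,v1) N0.N1=(alive,v0) N0.N2=(alive,v0) | N1.N0=(dead,v1) N1.N1=(alive,v0) N1.N2=(alive,v0)
Op 7: N2 marks N1=dead -> (dead,v1)
Op 8: gossip N0<->N2 -> N0.N0=(dead,v1) N0.N1=(dead,v1) N0.N2=(alive,v0) | N2.N0=(dead,v1) N2.N1=(dead,v1) N2.N2=(alive,v0)

Answer: N0=dead,1 N1=dead,1 N2=alive,0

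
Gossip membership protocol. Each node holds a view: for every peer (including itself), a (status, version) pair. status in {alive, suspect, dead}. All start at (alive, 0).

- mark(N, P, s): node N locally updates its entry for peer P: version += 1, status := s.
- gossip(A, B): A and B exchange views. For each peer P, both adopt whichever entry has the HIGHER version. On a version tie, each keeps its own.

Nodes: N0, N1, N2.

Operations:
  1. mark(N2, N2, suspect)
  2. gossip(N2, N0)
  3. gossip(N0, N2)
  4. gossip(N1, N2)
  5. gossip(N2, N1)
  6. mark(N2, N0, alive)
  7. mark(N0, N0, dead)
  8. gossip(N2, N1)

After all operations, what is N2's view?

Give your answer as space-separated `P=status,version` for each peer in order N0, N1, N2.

Op 1: N2 marks N2=suspect -> (suspect,v1)
Op 2: gossip N2<->N0 -> N2.N0=(alive,v0) N2.N1=(alive,v0) N2.N2=(suspect,v1) | N0.N0=(alive,v0) N0.N1=(alive,v0) N0.N2=(suspect,v1)
Op 3: gossip N0<->N2 -> N0.N0=(alive,v0) N0.N1=(alive,v0) N0.N2=(suspect,v1) | N2.N0=(alive,v0) N2.N1=(alive,v0) N2.N2=(suspect,v1)
Op 4: gossip N1<->N2 -> N1.N0=(alive,v0) N1.N1=(alive,v0) N1.N2=(suspect,v1) | N2.N0=(alive,v0) N2.N1=(alive,v0) N2.N2=(suspect,v1)
Op 5: gossip N2<->N1 -> N2.N0=(alive,v0) N2.N1=(alive,v0) N2.N2=(suspect,v1) | N1.N0=(alive,v0) N1.N1=(alive,v0) N1.N2=(suspect,v1)
Op 6: N2 marks N0=alive -> (alive,v1)
Op 7: N0 marks N0=dead -> (dead,v1)
Op 8: gossip N2<->N1 -> N2.N0=(alive,v1) N2.N1=(alive,v0) N2.N2=(suspect,v1) | N1.N0=(alive,v1) N1.N1=(alive,v0) N1.N2=(suspect,v1)

Answer: N0=alive,1 N1=alive,0 N2=suspect,1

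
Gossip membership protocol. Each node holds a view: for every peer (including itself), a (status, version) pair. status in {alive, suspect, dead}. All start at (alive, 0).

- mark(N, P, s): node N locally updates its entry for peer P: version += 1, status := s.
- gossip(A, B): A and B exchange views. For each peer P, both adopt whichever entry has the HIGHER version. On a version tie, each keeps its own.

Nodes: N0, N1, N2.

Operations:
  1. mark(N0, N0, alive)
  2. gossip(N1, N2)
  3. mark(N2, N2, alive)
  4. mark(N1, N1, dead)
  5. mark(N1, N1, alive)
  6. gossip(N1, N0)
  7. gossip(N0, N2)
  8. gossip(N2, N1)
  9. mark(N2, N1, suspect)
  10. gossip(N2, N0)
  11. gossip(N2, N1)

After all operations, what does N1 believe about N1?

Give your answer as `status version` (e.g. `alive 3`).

Op 1: N0 marks N0=alive -> (alive,v1)
Op 2: gossip N1<->N2 -> N1.N0=(alive,v0) N1.N1=(alive,v0) N1.N2=(alive,v0) | N2.N0=(alive,v0) N2.N1=(alive,v0) N2.N2=(alive,v0)
Op 3: N2 marks N2=alive -> (alive,v1)
Op 4: N1 marks N1=dead -> (dead,v1)
Op 5: N1 marks N1=alive -> (alive,v2)
Op 6: gossip N1<->N0 -> N1.N0=(alive,v1) N1.N1=(alive,v2) N1.N2=(alive,v0) | N0.N0=(alive,v1) N0.N1=(alive,v2) N0.N2=(alive,v0)
Op 7: gossip N0<->N2 -> N0.N0=(alive,v1) N0.N1=(alive,v2) N0.N2=(alive,v1) | N2.N0=(alive,v1) N2.N1=(alive,v2) N2.N2=(alive,v1)
Op 8: gossip N2<->N1 -> N2.N0=(alive,v1) N2.N1=(alive,v2) N2.N2=(alive,v1) | N1.N0=(alive,v1) N1.N1=(alive,v2) N1.N2=(alive,v1)
Op 9: N2 marks N1=suspect -> (suspect,v3)
Op 10: gossip N2<->N0 -> N2.N0=(alive,v1) N2.N1=(suspect,v3) N2.N2=(alive,v1) | N0.N0=(alive,v1) N0.N1=(suspect,v3) N0.N2=(alive,v1)
Op 11: gossip N2<->N1 -> N2.N0=(alive,v1) N2.N1=(suspect,v3) N2.N2=(alive,v1) | N1.N0=(alive,v1) N1.N1=(suspect,v3) N1.N2=(alive,v1)

Answer: suspect 3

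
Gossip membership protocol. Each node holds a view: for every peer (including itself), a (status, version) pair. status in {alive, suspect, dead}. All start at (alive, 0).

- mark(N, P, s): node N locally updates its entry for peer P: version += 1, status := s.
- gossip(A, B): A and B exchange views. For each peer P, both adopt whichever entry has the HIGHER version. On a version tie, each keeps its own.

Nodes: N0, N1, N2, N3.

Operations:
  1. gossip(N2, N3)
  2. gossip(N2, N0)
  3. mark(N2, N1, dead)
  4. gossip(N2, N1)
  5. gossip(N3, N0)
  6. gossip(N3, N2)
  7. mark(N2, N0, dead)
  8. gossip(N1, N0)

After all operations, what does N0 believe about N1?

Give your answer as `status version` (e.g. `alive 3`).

Answer: dead 1

Derivation:
Op 1: gossip N2<->N3 -> N2.N0=(alive,v0) N2.N1=(alive,v0) N2.N2=(alive,v0) N2.N3=(alive,v0) | N3.N0=(alive,v0) N3.N1=(alive,v0) N3.N2=(alive,v0) N3.N3=(alive,v0)
Op 2: gossip N2<->N0 -> N2.N0=(alive,v0) N2.N1=(alive,v0) N2.N2=(alive,v0) N2.N3=(alive,v0) | N0.N0=(alive,v0) N0.N1=(alive,v0) N0.N2=(alive,v0) N0.N3=(alive,v0)
Op 3: N2 marks N1=dead -> (dead,v1)
Op 4: gossip N2<->N1 -> N2.N0=(alive,v0) N2.N1=(dead,v1) N2.N2=(alive,v0) N2.N3=(alive,v0) | N1.N0=(alive,v0) N1.N1=(dead,v1) N1.N2=(alive,v0) N1.N3=(alive,v0)
Op 5: gossip N3<->N0 -> N3.N0=(alive,v0) N3.N1=(alive,v0) N3.N2=(alive,v0) N3.N3=(alive,v0) | N0.N0=(alive,v0) N0.N1=(alive,v0) N0.N2=(alive,v0) N0.N3=(alive,v0)
Op 6: gossip N3<->N2 -> N3.N0=(alive,v0) N3.N1=(dead,v1) N3.N2=(alive,v0) N3.N3=(alive,v0) | N2.N0=(alive,v0) N2.N1=(dead,v1) N2.N2=(alive,v0) N2.N3=(alive,v0)
Op 7: N2 marks N0=dead -> (dead,v1)
Op 8: gossip N1<->N0 -> N1.N0=(alive,v0) N1.N1=(dead,v1) N1.N2=(alive,v0) N1.N3=(alive,v0) | N0.N0=(alive,v0) N0.N1=(dead,v1) N0.N2=(alive,v0) N0.N3=(alive,v0)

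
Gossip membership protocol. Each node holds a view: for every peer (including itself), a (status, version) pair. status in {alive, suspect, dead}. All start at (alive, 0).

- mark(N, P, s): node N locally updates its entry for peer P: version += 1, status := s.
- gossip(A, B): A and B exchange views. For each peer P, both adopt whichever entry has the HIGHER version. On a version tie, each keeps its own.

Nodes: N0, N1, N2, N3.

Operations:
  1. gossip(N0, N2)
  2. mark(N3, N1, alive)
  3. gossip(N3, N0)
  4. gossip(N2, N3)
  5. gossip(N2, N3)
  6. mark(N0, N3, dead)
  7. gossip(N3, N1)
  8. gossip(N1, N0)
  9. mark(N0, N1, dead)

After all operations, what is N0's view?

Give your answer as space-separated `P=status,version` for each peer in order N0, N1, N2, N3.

Op 1: gossip N0<->N2 -> N0.N0=(alive,v0) N0.N1=(alive,v0) N0.N2=(alive,v0) N0.N3=(alive,v0) | N2.N0=(alive,v0) N2.N1=(alive,v0) N2.N2=(alive,v0) N2.N3=(alive,v0)
Op 2: N3 marks N1=alive -> (alive,v1)
Op 3: gossip N3<->N0 -> N3.N0=(alive,v0) N3.N1=(alive,v1) N3.N2=(alive,v0) N3.N3=(alive,v0) | N0.N0=(alive,v0) N0.N1=(alive,v1) N0.N2=(alive,v0) N0.N3=(alive,v0)
Op 4: gossip N2<->N3 -> N2.N0=(alive,v0) N2.N1=(alive,v1) N2.N2=(alive,v0) N2.N3=(alive,v0) | N3.N0=(alive,v0) N3.N1=(alive,v1) N3.N2=(alive,v0) N3.N3=(alive,v0)
Op 5: gossip N2<->N3 -> N2.N0=(alive,v0) N2.N1=(alive,v1) N2.N2=(alive,v0) N2.N3=(alive,v0) | N3.N0=(alive,v0) N3.N1=(alive,v1) N3.N2=(alive,v0) N3.N3=(alive,v0)
Op 6: N0 marks N3=dead -> (dead,v1)
Op 7: gossip N3<->N1 -> N3.N0=(alive,v0) N3.N1=(alive,v1) N3.N2=(alive,v0) N3.N3=(alive,v0) | N1.N0=(alive,v0) N1.N1=(alive,v1) N1.N2=(alive,v0) N1.N3=(alive,v0)
Op 8: gossip N1<->N0 -> N1.N0=(alive,v0) N1.N1=(alive,v1) N1.N2=(alive,v0) N1.N3=(dead,v1) | N0.N0=(alive,v0) N0.N1=(alive,v1) N0.N2=(alive,v0) N0.N3=(dead,v1)
Op 9: N0 marks N1=dead -> (dead,v2)

Answer: N0=alive,0 N1=dead,2 N2=alive,0 N3=dead,1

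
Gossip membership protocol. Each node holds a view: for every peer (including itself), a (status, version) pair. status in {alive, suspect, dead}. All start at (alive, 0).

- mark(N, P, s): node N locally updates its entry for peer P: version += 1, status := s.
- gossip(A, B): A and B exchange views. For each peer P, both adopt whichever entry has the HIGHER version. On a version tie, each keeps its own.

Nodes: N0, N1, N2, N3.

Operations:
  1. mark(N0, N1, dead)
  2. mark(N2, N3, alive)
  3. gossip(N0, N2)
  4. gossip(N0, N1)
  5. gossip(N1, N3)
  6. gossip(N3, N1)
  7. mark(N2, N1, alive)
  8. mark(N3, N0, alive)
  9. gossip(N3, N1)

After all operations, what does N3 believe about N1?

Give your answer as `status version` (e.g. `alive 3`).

Answer: dead 1

Derivation:
Op 1: N0 marks N1=dead -> (dead,v1)
Op 2: N2 marks N3=alive -> (alive,v1)
Op 3: gossip N0<->N2 -> N0.N0=(alive,v0) N0.N1=(dead,v1) N0.N2=(alive,v0) N0.N3=(alive,v1) | N2.N0=(alive,v0) N2.N1=(dead,v1) N2.N2=(alive,v0) N2.N3=(alive,v1)
Op 4: gossip N0<->N1 -> N0.N0=(alive,v0) N0.N1=(dead,v1) N0.N2=(alive,v0) N0.N3=(alive,v1) | N1.N0=(alive,v0) N1.N1=(dead,v1) N1.N2=(alive,v0) N1.N3=(alive,v1)
Op 5: gossip N1<->N3 -> N1.N0=(alive,v0) N1.N1=(dead,v1) N1.N2=(alive,v0) N1.N3=(alive,v1) | N3.N0=(alive,v0) N3.N1=(dead,v1) N3.N2=(alive,v0) N3.N3=(alive,v1)
Op 6: gossip N3<->N1 -> N3.N0=(alive,v0) N3.N1=(dead,v1) N3.N2=(alive,v0) N3.N3=(alive,v1) | N1.N0=(alive,v0) N1.N1=(dead,v1) N1.N2=(alive,v0) N1.N3=(alive,v1)
Op 7: N2 marks N1=alive -> (alive,v2)
Op 8: N3 marks N0=alive -> (alive,v1)
Op 9: gossip N3<->N1 -> N3.N0=(alive,v1) N3.N1=(dead,v1) N3.N2=(alive,v0) N3.N3=(alive,v1) | N1.N0=(alive,v1) N1.N1=(dead,v1) N1.N2=(alive,v0) N1.N3=(alive,v1)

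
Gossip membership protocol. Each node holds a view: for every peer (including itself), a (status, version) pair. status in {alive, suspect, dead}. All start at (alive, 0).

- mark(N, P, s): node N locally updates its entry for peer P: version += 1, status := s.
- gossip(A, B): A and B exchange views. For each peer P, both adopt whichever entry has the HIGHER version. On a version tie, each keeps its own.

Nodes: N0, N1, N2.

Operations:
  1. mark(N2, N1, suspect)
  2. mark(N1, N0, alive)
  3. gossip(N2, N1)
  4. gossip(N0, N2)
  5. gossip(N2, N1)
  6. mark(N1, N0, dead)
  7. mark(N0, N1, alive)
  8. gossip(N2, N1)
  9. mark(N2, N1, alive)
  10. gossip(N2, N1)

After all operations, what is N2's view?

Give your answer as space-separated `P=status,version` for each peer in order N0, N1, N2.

Answer: N0=dead,2 N1=alive,2 N2=alive,0

Derivation:
Op 1: N2 marks N1=suspect -> (suspect,v1)
Op 2: N1 marks N0=alive -> (alive,v1)
Op 3: gossip N2<->N1 -> N2.N0=(alive,v1) N2.N1=(suspect,v1) N2.N2=(alive,v0) | N1.N0=(alive,v1) N1.N1=(suspect,v1) N1.N2=(alive,v0)
Op 4: gossip N0<->N2 -> N0.N0=(alive,v1) N0.N1=(suspect,v1) N0.N2=(alive,v0) | N2.N0=(alive,v1) N2.N1=(suspect,v1) N2.N2=(alive,v0)
Op 5: gossip N2<->N1 -> N2.N0=(alive,v1) N2.N1=(suspect,v1) N2.N2=(alive,v0) | N1.N0=(alive,v1) N1.N1=(suspect,v1) N1.N2=(alive,v0)
Op 6: N1 marks N0=dead -> (dead,v2)
Op 7: N0 marks N1=alive -> (alive,v2)
Op 8: gossip N2<->N1 -> N2.N0=(dead,v2) N2.N1=(suspect,v1) N2.N2=(alive,v0) | N1.N0=(dead,v2) N1.N1=(suspect,v1) N1.N2=(alive,v0)
Op 9: N2 marks N1=alive -> (alive,v2)
Op 10: gossip N2<->N1 -> N2.N0=(dead,v2) N2.N1=(alive,v2) N2.N2=(alive,v0) | N1.N0=(dead,v2) N1.N1=(alive,v2) N1.N2=(alive,v0)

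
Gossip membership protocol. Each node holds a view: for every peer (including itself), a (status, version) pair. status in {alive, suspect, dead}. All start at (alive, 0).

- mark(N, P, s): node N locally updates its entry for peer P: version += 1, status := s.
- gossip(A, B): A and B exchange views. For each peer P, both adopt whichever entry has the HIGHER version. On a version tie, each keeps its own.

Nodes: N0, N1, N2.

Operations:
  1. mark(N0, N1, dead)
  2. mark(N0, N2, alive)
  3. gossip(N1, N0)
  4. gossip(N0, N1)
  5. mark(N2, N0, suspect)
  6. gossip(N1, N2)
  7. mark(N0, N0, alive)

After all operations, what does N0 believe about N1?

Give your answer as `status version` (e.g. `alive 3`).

Answer: dead 1

Derivation:
Op 1: N0 marks N1=dead -> (dead,v1)
Op 2: N0 marks N2=alive -> (alive,v1)
Op 3: gossip N1<->N0 -> N1.N0=(alive,v0) N1.N1=(dead,v1) N1.N2=(alive,v1) | N0.N0=(alive,v0) N0.N1=(dead,v1) N0.N2=(alive,v1)
Op 4: gossip N0<->N1 -> N0.N0=(alive,v0) N0.N1=(dead,v1) N0.N2=(alive,v1) | N1.N0=(alive,v0) N1.N1=(dead,v1) N1.N2=(alive,v1)
Op 5: N2 marks N0=suspect -> (suspect,v1)
Op 6: gossip N1<->N2 -> N1.N0=(suspect,v1) N1.N1=(dead,v1) N1.N2=(alive,v1) | N2.N0=(suspect,v1) N2.N1=(dead,v1) N2.N2=(alive,v1)
Op 7: N0 marks N0=alive -> (alive,v1)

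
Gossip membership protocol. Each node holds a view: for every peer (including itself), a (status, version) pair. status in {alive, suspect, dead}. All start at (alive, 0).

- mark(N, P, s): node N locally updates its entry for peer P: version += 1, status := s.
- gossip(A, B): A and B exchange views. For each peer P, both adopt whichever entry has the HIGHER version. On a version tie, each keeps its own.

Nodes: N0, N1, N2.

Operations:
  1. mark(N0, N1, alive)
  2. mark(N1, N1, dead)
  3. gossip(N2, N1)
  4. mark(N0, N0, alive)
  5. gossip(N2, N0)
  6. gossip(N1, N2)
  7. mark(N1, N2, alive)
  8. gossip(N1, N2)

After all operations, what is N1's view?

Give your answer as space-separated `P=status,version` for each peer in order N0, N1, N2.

Answer: N0=alive,1 N1=dead,1 N2=alive,1

Derivation:
Op 1: N0 marks N1=alive -> (alive,v1)
Op 2: N1 marks N1=dead -> (dead,v1)
Op 3: gossip N2<->N1 -> N2.N0=(alive,v0) N2.N1=(dead,v1) N2.N2=(alive,v0) | N1.N0=(alive,v0) N1.N1=(dead,v1) N1.N2=(alive,v0)
Op 4: N0 marks N0=alive -> (alive,v1)
Op 5: gossip N2<->N0 -> N2.N0=(alive,v1) N2.N1=(dead,v1) N2.N2=(alive,v0) | N0.N0=(alive,v1) N0.N1=(alive,v1) N0.N2=(alive,v0)
Op 6: gossip N1<->N2 -> N1.N0=(alive,v1) N1.N1=(dead,v1) N1.N2=(alive,v0) | N2.N0=(alive,v1) N2.N1=(dead,v1) N2.N2=(alive,v0)
Op 7: N1 marks N2=alive -> (alive,v1)
Op 8: gossip N1<->N2 -> N1.N0=(alive,v1) N1.N1=(dead,v1) N1.N2=(alive,v1) | N2.N0=(alive,v1) N2.N1=(dead,v1) N2.N2=(alive,v1)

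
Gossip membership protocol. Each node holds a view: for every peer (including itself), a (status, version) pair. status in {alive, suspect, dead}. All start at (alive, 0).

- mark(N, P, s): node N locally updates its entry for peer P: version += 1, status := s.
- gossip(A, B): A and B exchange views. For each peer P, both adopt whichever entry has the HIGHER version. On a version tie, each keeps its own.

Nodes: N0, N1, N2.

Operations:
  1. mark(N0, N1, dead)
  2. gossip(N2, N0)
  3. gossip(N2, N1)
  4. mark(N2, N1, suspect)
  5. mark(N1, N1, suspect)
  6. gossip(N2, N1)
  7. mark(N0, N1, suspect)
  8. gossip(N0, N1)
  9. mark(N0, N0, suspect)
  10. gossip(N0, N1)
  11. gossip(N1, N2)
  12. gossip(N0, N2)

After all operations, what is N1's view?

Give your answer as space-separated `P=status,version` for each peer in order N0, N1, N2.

Answer: N0=suspect,1 N1=suspect,2 N2=alive,0

Derivation:
Op 1: N0 marks N1=dead -> (dead,v1)
Op 2: gossip N2<->N0 -> N2.N0=(alive,v0) N2.N1=(dead,v1) N2.N2=(alive,v0) | N0.N0=(alive,v0) N0.N1=(dead,v1) N0.N2=(alive,v0)
Op 3: gossip N2<->N1 -> N2.N0=(alive,v0) N2.N1=(dead,v1) N2.N2=(alive,v0) | N1.N0=(alive,v0) N1.N1=(dead,v1) N1.N2=(alive,v0)
Op 4: N2 marks N1=suspect -> (suspect,v2)
Op 5: N1 marks N1=suspect -> (suspect,v2)
Op 6: gossip N2<->N1 -> N2.N0=(alive,v0) N2.N1=(suspect,v2) N2.N2=(alive,v0) | N1.N0=(alive,v0) N1.N1=(suspect,v2) N1.N2=(alive,v0)
Op 7: N0 marks N1=suspect -> (suspect,v2)
Op 8: gossip N0<->N1 -> N0.N0=(alive,v0) N0.N1=(suspect,v2) N0.N2=(alive,v0) | N1.N0=(alive,v0) N1.N1=(suspect,v2) N1.N2=(alive,v0)
Op 9: N0 marks N0=suspect -> (suspect,v1)
Op 10: gossip N0<->N1 -> N0.N0=(suspect,v1) N0.N1=(suspect,v2) N0.N2=(alive,v0) | N1.N0=(suspect,v1) N1.N1=(suspect,v2) N1.N2=(alive,v0)
Op 11: gossip N1<->N2 -> N1.N0=(suspect,v1) N1.N1=(suspect,v2) N1.N2=(alive,v0) | N2.N0=(suspect,v1) N2.N1=(suspect,v2) N2.N2=(alive,v0)
Op 12: gossip N0<->N2 -> N0.N0=(suspect,v1) N0.N1=(suspect,v2) N0.N2=(alive,v0) | N2.N0=(suspect,v1) N2.N1=(suspect,v2) N2.N2=(alive,v0)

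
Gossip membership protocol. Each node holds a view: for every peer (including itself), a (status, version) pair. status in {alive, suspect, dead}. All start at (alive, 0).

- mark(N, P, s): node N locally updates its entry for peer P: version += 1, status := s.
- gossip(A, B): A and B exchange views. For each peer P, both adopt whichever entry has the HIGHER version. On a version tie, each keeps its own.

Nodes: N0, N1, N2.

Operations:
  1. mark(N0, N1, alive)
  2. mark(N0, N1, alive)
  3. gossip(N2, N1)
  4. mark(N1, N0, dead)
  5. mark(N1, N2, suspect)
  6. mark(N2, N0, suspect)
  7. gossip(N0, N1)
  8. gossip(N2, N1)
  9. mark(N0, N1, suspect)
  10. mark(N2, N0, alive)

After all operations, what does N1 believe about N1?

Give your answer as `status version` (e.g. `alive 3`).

Answer: alive 2

Derivation:
Op 1: N0 marks N1=alive -> (alive,v1)
Op 2: N0 marks N1=alive -> (alive,v2)
Op 3: gossip N2<->N1 -> N2.N0=(alive,v0) N2.N1=(alive,v0) N2.N2=(alive,v0) | N1.N0=(alive,v0) N1.N1=(alive,v0) N1.N2=(alive,v0)
Op 4: N1 marks N0=dead -> (dead,v1)
Op 5: N1 marks N2=suspect -> (suspect,v1)
Op 6: N2 marks N0=suspect -> (suspect,v1)
Op 7: gossip N0<->N1 -> N0.N0=(dead,v1) N0.N1=(alive,v2) N0.N2=(suspect,v1) | N1.N0=(dead,v1) N1.N1=(alive,v2) N1.N2=(suspect,v1)
Op 8: gossip N2<->N1 -> N2.N0=(suspect,v1) N2.N1=(alive,v2) N2.N2=(suspect,v1) | N1.N0=(dead,v1) N1.N1=(alive,v2) N1.N2=(suspect,v1)
Op 9: N0 marks N1=suspect -> (suspect,v3)
Op 10: N2 marks N0=alive -> (alive,v2)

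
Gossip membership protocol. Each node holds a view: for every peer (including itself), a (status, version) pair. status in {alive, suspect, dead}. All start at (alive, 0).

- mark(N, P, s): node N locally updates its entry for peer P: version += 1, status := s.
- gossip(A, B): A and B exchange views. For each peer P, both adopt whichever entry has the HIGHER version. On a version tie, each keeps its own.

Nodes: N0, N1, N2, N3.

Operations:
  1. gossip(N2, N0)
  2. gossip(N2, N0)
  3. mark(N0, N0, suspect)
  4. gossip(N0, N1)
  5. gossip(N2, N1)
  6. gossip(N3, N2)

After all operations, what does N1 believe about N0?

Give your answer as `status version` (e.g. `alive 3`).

Answer: suspect 1

Derivation:
Op 1: gossip N2<->N0 -> N2.N0=(alive,v0) N2.N1=(alive,v0) N2.N2=(alive,v0) N2.N3=(alive,v0) | N0.N0=(alive,v0) N0.N1=(alive,v0) N0.N2=(alive,v0) N0.N3=(alive,v0)
Op 2: gossip N2<->N0 -> N2.N0=(alive,v0) N2.N1=(alive,v0) N2.N2=(alive,v0) N2.N3=(alive,v0) | N0.N0=(alive,v0) N0.N1=(alive,v0) N0.N2=(alive,v0) N0.N3=(alive,v0)
Op 3: N0 marks N0=suspect -> (suspect,v1)
Op 4: gossip N0<->N1 -> N0.N0=(suspect,v1) N0.N1=(alive,v0) N0.N2=(alive,v0) N0.N3=(alive,v0) | N1.N0=(suspect,v1) N1.N1=(alive,v0) N1.N2=(alive,v0) N1.N3=(alive,v0)
Op 5: gossip N2<->N1 -> N2.N0=(suspect,v1) N2.N1=(alive,v0) N2.N2=(alive,v0) N2.N3=(alive,v0) | N1.N0=(suspect,v1) N1.N1=(alive,v0) N1.N2=(alive,v0) N1.N3=(alive,v0)
Op 6: gossip N3<->N2 -> N3.N0=(suspect,v1) N3.N1=(alive,v0) N3.N2=(alive,v0) N3.N3=(alive,v0) | N2.N0=(suspect,v1) N2.N1=(alive,v0) N2.N2=(alive,v0) N2.N3=(alive,v0)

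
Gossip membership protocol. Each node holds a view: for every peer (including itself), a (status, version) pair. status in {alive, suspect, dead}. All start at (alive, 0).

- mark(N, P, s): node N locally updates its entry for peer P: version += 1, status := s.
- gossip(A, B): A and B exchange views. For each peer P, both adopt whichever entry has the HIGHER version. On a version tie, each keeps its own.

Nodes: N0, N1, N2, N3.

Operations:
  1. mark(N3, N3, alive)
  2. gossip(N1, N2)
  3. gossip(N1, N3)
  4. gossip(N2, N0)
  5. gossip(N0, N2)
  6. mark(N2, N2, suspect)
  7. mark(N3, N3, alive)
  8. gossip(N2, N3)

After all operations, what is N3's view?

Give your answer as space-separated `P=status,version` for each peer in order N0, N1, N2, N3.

Answer: N0=alive,0 N1=alive,0 N2=suspect,1 N3=alive,2

Derivation:
Op 1: N3 marks N3=alive -> (alive,v1)
Op 2: gossip N1<->N2 -> N1.N0=(alive,v0) N1.N1=(alive,v0) N1.N2=(alive,v0) N1.N3=(alive,v0) | N2.N0=(alive,v0) N2.N1=(alive,v0) N2.N2=(alive,v0) N2.N3=(alive,v0)
Op 3: gossip N1<->N3 -> N1.N0=(alive,v0) N1.N1=(alive,v0) N1.N2=(alive,v0) N1.N3=(alive,v1) | N3.N0=(alive,v0) N3.N1=(alive,v0) N3.N2=(alive,v0) N3.N3=(alive,v1)
Op 4: gossip N2<->N0 -> N2.N0=(alive,v0) N2.N1=(alive,v0) N2.N2=(alive,v0) N2.N3=(alive,v0) | N0.N0=(alive,v0) N0.N1=(alive,v0) N0.N2=(alive,v0) N0.N3=(alive,v0)
Op 5: gossip N0<->N2 -> N0.N0=(alive,v0) N0.N1=(alive,v0) N0.N2=(alive,v0) N0.N3=(alive,v0) | N2.N0=(alive,v0) N2.N1=(alive,v0) N2.N2=(alive,v0) N2.N3=(alive,v0)
Op 6: N2 marks N2=suspect -> (suspect,v1)
Op 7: N3 marks N3=alive -> (alive,v2)
Op 8: gossip N2<->N3 -> N2.N0=(alive,v0) N2.N1=(alive,v0) N2.N2=(suspect,v1) N2.N3=(alive,v2) | N3.N0=(alive,v0) N3.N1=(alive,v0) N3.N2=(suspect,v1) N3.N3=(alive,v2)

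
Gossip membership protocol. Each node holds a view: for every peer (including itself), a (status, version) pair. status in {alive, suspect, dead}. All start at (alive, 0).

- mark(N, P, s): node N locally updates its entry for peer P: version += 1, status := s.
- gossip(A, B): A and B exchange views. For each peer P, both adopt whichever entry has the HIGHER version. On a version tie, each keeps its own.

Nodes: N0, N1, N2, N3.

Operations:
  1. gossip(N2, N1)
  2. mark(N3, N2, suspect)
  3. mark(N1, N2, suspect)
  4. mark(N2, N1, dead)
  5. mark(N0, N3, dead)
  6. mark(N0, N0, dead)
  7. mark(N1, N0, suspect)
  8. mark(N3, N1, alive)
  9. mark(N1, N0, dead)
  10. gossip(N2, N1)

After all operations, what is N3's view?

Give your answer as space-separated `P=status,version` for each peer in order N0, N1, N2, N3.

Answer: N0=alive,0 N1=alive,1 N2=suspect,1 N3=alive,0

Derivation:
Op 1: gossip N2<->N1 -> N2.N0=(alive,v0) N2.N1=(alive,v0) N2.N2=(alive,v0) N2.N3=(alive,v0) | N1.N0=(alive,v0) N1.N1=(alive,v0) N1.N2=(alive,v0) N1.N3=(alive,v0)
Op 2: N3 marks N2=suspect -> (suspect,v1)
Op 3: N1 marks N2=suspect -> (suspect,v1)
Op 4: N2 marks N1=dead -> (dead,v1)
Op 5: N0 marks N3=dead -> (dead,v1)
Op 6: N0 marks N0=dead -> (dead,v1)
Op 7: N1 marks N0=suspect -> (suspect,v1)
Op 8: N3 marks N1=alive -> (alive,v1)
Op 9: N1 marks N0=dead -> (dead,v2)
Op 10: gossip N2<->N1 -> N2.N0=(dead,v2) N2.N1=(dead,v1) N2.N2=(suspect,v1) N2.N3=(alive,v0) | N1.N0=(dead,v2) N1.N1=(dead,v1) N1.N2=(suspect,v1) N1.N3=(alive,v0)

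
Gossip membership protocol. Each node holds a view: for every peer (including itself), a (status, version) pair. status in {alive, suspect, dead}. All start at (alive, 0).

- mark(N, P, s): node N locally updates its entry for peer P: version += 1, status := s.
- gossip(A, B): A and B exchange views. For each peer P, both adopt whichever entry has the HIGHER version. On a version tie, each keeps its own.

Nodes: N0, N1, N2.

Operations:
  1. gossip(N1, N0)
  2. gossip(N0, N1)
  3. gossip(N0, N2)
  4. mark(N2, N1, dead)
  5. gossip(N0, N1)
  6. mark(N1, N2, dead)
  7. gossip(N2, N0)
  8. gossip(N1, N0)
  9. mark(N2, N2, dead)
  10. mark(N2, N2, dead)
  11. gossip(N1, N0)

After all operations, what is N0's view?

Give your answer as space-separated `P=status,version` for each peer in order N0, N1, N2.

Answer: N0=alive,0 N1=dead,1 N2=dead,1

Derivation:
Op 1: gossip N1<->N0 -> N1.N0=(alive,v0) N1.N1=(alive,v0) N1.N2=(alive,v0) | N0.N0=(alive,v0) N0.N1=(alive,v0) N0.N2=(alive,v0)
Op 2: gossip N0<->N1 -> N0.N0=(alive,v0) N0.N1=(alive,v0) N0.N2=(alive,v0) | N1.N0=(alive,v0) N1.N1=(alive,v0) N1.N2=(alive,v0)
Op 3: gossip N0<->N2 -> N0.N0=(alive,v0) N0.N1=(alive,v0) N0.N2=(alive,v0) | N2.N0=(alive,v0) N2.N1=(alive,v0) N2.N2=(alive,v0)
Op 4: N2 marks N1=dead -> (dead,v1)
Op 5: gossip N0<->N1 -> N0.N0=(alive,v0) N0.N1=(alive,v0) N0.N2=(alive,v0) | N1.N0=(alive,v0) N1.N1=(alive,v0) N1.N2=(alive,v0)
Op 6: N1 marks N2=dead -> (dead,v1)
Op 7: gossip N2<->N0 -> N2.N0=(alive,v0) N2.N1=(dead,v1) N2.N2=(alive,v0) | N0.N0=(alive,v0) N0.N1=(dead,v1) N0.N2=(alive,v0)
Op 8: gossip N1<->N0 -> N1.N0=(alive,v0) N1.N1=(dead,v1) N1.N2=(dead,v1) | N0.N0=(alive,v0) N0.N1=(dead,v1) N0.N2=(dead,v1)
Op 9: N2 marks N2=dead -> (dead,v1)
Op 10: N2 marks N2=dead -> (dead,v2)
Op 11: gossip N1<->N0 -> N1.N0=(alive,v0) N1.N1=(dead,v1) N1.N2=(dead,v1) | N0.N0=(alive,v0) N0.N1=(dead,v1) N0.N2=(dead,v1)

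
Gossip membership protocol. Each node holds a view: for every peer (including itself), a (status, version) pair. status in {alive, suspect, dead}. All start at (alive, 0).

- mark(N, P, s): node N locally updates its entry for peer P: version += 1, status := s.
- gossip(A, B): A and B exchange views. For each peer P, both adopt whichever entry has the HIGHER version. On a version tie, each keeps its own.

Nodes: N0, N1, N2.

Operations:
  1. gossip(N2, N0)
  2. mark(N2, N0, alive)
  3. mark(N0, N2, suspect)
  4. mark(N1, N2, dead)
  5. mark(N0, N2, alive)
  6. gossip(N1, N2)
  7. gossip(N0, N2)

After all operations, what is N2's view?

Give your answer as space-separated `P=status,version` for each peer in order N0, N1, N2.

Answer: N0=alive,1 N1=alive,0 N2=alive,2

Derivation:
Op 1: gossip N2<->N0 -> N2.N0=(alive,v0) N2.N1=(alive,v0) N2.N2=(alive,v0) | N0.N0=(alive,v0) N0.N1=(alive,v0) N0.N2=(alive,v0)
Op 2: N2 marks N0=alive -> (alive,v1)
Op 3: N0 marks N2=suspect -> (suspect,v1)
Op 4: N1 marks N2=dead -> (dead,v1)
Op 5: N0 marks N2=alive -> (alive,v2)
Op 6: gossip N1<->N2 -> N1.N0=(alive,v1) N1.N1=(alive,v0) N1.N2=(dead,v1) | N2.N0=(alive,v1) N2.N1=(alive,v0) N2.N2=(dead,v1)
Op 7: gossip N0<->N2 -> N0.N0=(alive,v1) N0.N1=(alive,v0) N0.N2=(alive,v2) | N2.N0=(alive,v1) N2.N1=(alive,v0) N2.N2=(alive,v2)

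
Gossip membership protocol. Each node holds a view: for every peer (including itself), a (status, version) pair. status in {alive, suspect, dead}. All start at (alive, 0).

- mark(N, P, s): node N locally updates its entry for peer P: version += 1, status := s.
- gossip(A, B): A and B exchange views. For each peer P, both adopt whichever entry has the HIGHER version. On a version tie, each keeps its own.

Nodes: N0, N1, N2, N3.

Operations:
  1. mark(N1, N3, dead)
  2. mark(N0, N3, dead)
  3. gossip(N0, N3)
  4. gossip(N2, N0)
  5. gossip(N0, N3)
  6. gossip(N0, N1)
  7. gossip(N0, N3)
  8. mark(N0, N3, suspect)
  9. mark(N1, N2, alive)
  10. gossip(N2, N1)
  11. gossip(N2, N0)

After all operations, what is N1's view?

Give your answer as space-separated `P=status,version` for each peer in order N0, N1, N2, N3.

Op 1: N1 marks N3=dead -> (dead,v1)
Op 2: N0 marks N3=dead -> (dead,v1)
Op 3: gossip N0<->N3 -> N0.N0=(alive,v0) N0.N1=(alive,v0) N0.N2=(alive,v0) N0.N3=(dead,v1) | N3.N0=(alive,v0) N3.N1=(alive,v0) N3.N2=(alive,v0) N3.N3=(dead,v1)
Op 4: gossip N2<->N0 -> N2.N0=(alive,v0) N2.N1=(alive,v0) N2.N2=(alive,v0) N2.N3=(dead,v1) | N0.N0=(alive,v0) N0.N1=(alive,v0) N0.N2=(alive,v0) N0.N3=(dead,v1)
Op 5: gossip N0<->N3 -> N0.N0=(alive,v0) N0.N1=(alive,v0) N0.N2=(alive,v0) N0.N3=(dead,v1) | N3.N0=(alive,v0) N3.N1=(alive,v0) N3.N2=(alive,v0) N3.N3=(dead,v1)
Op 6: gossip N0<->N1 -> N0.N0=(alive,v0) N0.N1=(alive,v0) N0.N2=(alive,v0) N0.N3=(dead,v1) | N1.N0=(alive,v0) N1.N1=(alive,v0) N1.N2=(alive,v0) N1.N3=(dead,v1)
Op 7: gossip N0<->N3 -> N0.N0=(alive,v0) N0.N1=(alive,v0) N0.N2=(alive,v0) N0.N3=(dead,v1) | N3.N0=(alive,v0) N3.N1=(alive,v0) N3.N2=(alive,v0) N3.N3=(dead,v1)
Op 8: N0 marks N3=suspect -> (suspect,v2)
Op 9: N1 marks N2=alive -> (alive,v1)
Op 10: gossip N2<->N1 -> N2.N0=(alive,v0) N2.N1=(alive,v0) N2.N2=(alive,v1) N2.N3=(dead,v1) | N1.N0=(alive,v0) N1.N1=(alive,v0) N1.N2=(alive,v1) N1.N3=(dead,v1)
Op 11: gossip N2<->N0 -> N2.N0=(alive,v0) N2.N1=(alive,v0) N2.N2=(alive,v1) N2.N3=(suspect,v2) | N0.N0=(alive,v0) N0.N1=(alive,v0) N0.N2=(alive,v1) N0.N3=(suspect,v2)

Answer: N0=alive,0 N1=alive,0 N2=alive,1 N3=dead,1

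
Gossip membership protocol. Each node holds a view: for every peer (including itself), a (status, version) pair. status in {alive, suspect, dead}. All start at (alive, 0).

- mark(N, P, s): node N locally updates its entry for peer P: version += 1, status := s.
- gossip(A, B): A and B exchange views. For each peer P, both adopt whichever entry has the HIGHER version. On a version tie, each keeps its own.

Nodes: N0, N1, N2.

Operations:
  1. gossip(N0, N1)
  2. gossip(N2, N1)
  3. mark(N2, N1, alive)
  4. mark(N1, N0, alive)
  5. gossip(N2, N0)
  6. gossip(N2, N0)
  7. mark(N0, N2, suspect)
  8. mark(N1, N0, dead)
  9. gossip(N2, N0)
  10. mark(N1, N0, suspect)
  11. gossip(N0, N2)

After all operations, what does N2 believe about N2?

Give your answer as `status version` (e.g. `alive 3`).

Answer: suspect 1

Derivation:
Op 1: gossip N0<->N1 -> N0.N0=(alive,v0) N0.N1=(alive,v0) N0.N2=(alive,v0) | N1.N0=(alive,v0) N1.N1=(alive,v0) N1.N2=(alive,v0)
Op 2: gossip N2<->N1 -> N2.N0=(alive,v0) N2.N1=(alive,v0) N2.N2=(alive,v0) | N1.N0=(alive,v0) N1.N1=(alive,v0) N1.N2=(alive,v0)
Op 3: N2 marks N1=alive -> (alive,v1)
Op 4: N1 marks N0=alive -> (alive,v1)
Op 5: gossip N2<->N0 -> N2.N0=(alive,v0) N2.N1=(alive,v1) N2.N2=(alive,v0) | N0.N0=(alive,v0) N0.N1=(alive,v1) N0.N2=(alive,v0)
Op 6: gossip N2<->N0 -> N2.N0=(alive,v0) N2.N1=(alive,v1) N2.N2=(alive,v0) | N0.N0=(alive,v0) N0.N1=(alive,v1) N0.N2=(alive,v0)
Op 7: N0 marks N2=suspect -> (suspect,v1)
Op 8: N1 marks N0=dead -> (dead,v2)
Op 9: gossip N2<->N0 -> N2.N0=(alive,v0) N2.N1=(alive,v1) N2.N2=(suspect,v1) | N0.N0=(alive,v0) N0.N1=(alive,v1) N0.N2=(suspect,v1)
Op 10: N1 marks N0=suspect -> (suspect,v3)
Op 11: gossip N0<->N2 -> N0.N0=(alive,v0) N0.N1=(alive,v1) N0.N2=(suspect,v1) | N2.N0=(alive,v0) N2.N1=(alive,v1) N2.N2=(suspect,v1)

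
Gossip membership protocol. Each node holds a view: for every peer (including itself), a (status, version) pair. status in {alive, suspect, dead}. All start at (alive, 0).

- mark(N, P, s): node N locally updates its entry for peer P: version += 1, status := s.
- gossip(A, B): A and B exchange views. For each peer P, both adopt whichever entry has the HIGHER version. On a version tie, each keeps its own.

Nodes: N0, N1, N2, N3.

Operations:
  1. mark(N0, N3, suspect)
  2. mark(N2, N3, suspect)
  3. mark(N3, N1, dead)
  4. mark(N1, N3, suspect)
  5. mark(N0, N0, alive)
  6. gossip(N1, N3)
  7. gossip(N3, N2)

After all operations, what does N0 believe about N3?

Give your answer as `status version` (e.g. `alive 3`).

Answer: suspect 1

Derivation:
Op 1: N0 marks N3=suspect -> (suspect,v1)
Op 2: N2 marks N3=suspect -> (suspect,v1)
Op 3: N3 marks N1=dead -> (dead,v1)
Op 4: N1 marks N3=suspect -> (suspect,v1)
Op 5: N0 marks N0=alive -> (alive,v1)
Op 6: gossip N1<->N3 -> N1.N0=(alive,v0) N1.N1=(dead,v1) N1.N2=(alive,v0) N1.N3=(suspect,v1) | N3.N0=(alive,v0) N3.N1=(dead,v1) N3.N2=(alive,v0) N3.N3=(suspect,v1)
Op 7: gossip N3<->N2 -> N3.N0=(alive,v0) N3.N1=(dead,v1) N3.N2=(alive,v0) N3.N3=(suspect,v1) | N2.N0=(alive,v0) N2.N1=(dead,v1) N2.N2=(alive,v0) N2.N3=(suspect,v1)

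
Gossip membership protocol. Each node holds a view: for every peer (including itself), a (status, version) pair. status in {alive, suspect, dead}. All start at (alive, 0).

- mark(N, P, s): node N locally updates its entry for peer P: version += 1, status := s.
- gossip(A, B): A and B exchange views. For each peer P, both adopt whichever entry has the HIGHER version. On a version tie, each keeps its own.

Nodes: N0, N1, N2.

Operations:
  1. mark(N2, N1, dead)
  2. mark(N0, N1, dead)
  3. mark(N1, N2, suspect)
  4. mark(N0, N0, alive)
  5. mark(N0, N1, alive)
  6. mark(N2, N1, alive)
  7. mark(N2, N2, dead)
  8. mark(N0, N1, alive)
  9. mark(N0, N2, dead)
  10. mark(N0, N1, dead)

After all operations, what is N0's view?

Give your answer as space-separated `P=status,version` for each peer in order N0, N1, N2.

Op 1: N2 marks N1=dead -> (dead,v1)
Op 2: N0 marks N1=dead -> (dead,v1)
Op 3: N1 marks N2=suspect -> (suspect,v1)
Op 4: N0 marks N0=alive -> (alive,v1)
Op 5: N0 marks N1=alive -> (alive,v2)
Op 6: N2 marks N1=alive -> (alive,v2)
Op 7: N2 marks N2=dead -> (dead,v1)
Op 8: N0 marks N1=alive -> (alive,v3)
Op 9: N0 marks N2=dead -> (dead,v1)
Op 10: N0 marks N1=dead -> (dead,v4)

Answer: N0=alive,1 N1=dead,4 N2=dead,1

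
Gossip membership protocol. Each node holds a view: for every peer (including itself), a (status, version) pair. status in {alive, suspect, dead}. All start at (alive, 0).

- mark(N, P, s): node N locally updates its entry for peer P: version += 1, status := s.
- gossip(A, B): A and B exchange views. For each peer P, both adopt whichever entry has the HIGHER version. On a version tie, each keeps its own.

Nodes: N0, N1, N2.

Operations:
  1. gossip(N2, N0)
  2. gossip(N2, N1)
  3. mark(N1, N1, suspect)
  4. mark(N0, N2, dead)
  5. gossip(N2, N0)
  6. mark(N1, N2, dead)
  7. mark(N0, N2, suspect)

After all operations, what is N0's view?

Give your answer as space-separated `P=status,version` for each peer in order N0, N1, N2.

Answer: N0=alive,0 N1=alive,0 N2=suspect,2

Derivation:
Op 1: gossip N2<->N0 -> N2.N0=(alive,v0) N2.N1=(alive,v0) N2.N2=(alive,v0) | N0.N0=(alive,v0) N0.N1=(alive,v0) N0.N2=(alive,v0)
Op 2: gossip N2<->N1 -> N2.N0=(alive,v0) N2.N1=(alive,v0) N2.N2=(alive,v0) | N1.N0=(alive,v0) N1.N1=(alive,v0) N1.N2=(alive,v0)
Op 3: N1 marks N1=suspect -> (suspect,v1)
Op 4: N0 marks N2=dead -> (dead,v1)
Op 5: gossip N2<->N0 -> N2.N0=(alive,v0) N2.N1=(alive,v0) N2.N2=(dead,v1) | N0.N0=(alive,v0) N0.N1=(alive,v0) N0.N2=(dead,v1)
Op 6: N1 marks N2=dead -> (dead,v1)
Op 7: N0 marks N2=suspect -> (suspect,v2)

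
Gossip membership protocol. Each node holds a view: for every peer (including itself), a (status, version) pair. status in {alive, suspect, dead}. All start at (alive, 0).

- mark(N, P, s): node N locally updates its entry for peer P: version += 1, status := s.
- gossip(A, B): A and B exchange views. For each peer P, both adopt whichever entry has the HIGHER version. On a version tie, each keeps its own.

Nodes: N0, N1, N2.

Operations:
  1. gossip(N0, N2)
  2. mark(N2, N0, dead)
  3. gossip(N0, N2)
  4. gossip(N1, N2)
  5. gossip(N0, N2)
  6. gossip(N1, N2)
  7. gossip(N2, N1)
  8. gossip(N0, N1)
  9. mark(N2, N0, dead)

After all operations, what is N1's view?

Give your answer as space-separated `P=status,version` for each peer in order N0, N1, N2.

Answer: N0=dead,1 N1=alive,0 N2=alive,0

Derivation:
Op 1: gossip N0<->N2 -> N0.N0=(alive,v0) N0.N1=(alive,v0) N0.N2=(alive,v0) | N2.N0=(alive,v0) N2.N1=(alive,v0) N2.N2=(alive,v0)
Op 2: N2 marks N0=dead -> (dead,v1)
Op 3: gossip N0<->N2 -> N0.N0=(dead,v1) N0.N1=(alive,v0) N0.N2=(alive,v0) | N2.N0=(dead,v1) N2.N1=(alive,v0) N2.N2=(alive,v0)
Op 4: gossip N1<->N2 -> N1.N0=(dead,v1) N1.N1=(alive,v0) N1.N2=(alive,v0) | N2.N0=(dead,v1) N2.N1=(alive,v0) N2.N2=(alive,v0)
Op 5: gossip N0<->N2 -> N0.N0=(dead,v1) N0.N1=(alive,v0) N0.N2=(alive,v0) | N2.N0=(dead,v1) N2.N1=(alive,v0) N2.N2=(alive,v0)
Op 6: gossip N1<->N2 -> N1.N0=(dead,v1) N1.N1=(alive,v0) N1.N2=(alive,v0) | N2.N0=(dead,v1) N2.N1=(alive,v0) N2.N2=(alive,v0)
Op 7: gossip N2<->N1 -> N2.N0=(dead,v1) N2.N1=(alive,v0) N2.N2=(alive,v0) | N1.N0=(dead,v1) N1.N1=(alive,v0) N1.N2=(alive,v0)
Op 8: gossip N0<->N1 -> N0.N0=(dead,v1) N0.N1=(alive,v0) N0.N2=(alive,v0) | N1.N0=(dead,v1) N1.N1=(alive,v0) N1.N2=(alive,v0)
Op 9: N2 marks N0=dead -> (dead,v2)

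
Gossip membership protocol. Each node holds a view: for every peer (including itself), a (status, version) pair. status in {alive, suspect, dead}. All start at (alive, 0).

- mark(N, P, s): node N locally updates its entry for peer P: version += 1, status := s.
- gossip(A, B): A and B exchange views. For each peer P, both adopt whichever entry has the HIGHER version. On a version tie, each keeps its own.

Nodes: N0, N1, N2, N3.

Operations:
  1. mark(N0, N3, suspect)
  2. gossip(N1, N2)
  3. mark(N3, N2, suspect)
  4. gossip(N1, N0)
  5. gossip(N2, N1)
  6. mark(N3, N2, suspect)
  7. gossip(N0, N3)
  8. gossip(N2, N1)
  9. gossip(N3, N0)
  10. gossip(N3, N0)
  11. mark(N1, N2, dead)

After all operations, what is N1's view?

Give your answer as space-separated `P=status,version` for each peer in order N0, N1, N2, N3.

Answer: N0=alive,0 N1=alive,0 N2=dead,1 N3=suspect,1

Derivation:
Op 1: N0 marks N3=suspect -> (suspect,v1)
Op 2: gossip N1<->N2 -> N1.N0=(alive,v0) N1.N1=(alive,v0) N1.N2=(alive,v0) N1.N3=(alive,v0) | N2.N0=(alive,v0) N2.N1=(alive,v0) N2.N2=(alive,v0) N2.N3=(alive,v0)
Op 3: N3 marks N2=suspect -> (suspect,v1)
Op 4: gossip N1<->N0 -> N1.N0=(alive,v0) N1.N1=(alive,v0) N1.N2=(alive,v0) N1.N3=(suspect,v1) | N0.N0=(alive,v0) N0.N1=(alive,v0) N0.N2=(alive,v0) N0.N3=(suspect,v1)
Op 5: gossip N2<->N1 -> N2.N0=(alive,v0) N2.N1=(alive,v0) N2.N2=(alive,v0) N2.N3=(suspect,v1) | N1.N0=(alive,v0) N1.N1=(alive,v0) N1.N2=(alive,v0) N1.N3=(suspect,v1)
Op 6: N3 marks N2=suspect -> (suspect,v2)
Op 7: gossip N0<->N3 -> N0.N0=(alive,v0) N0.N1=(alive,v0) N0.N2=(suspect,v2) N0.N3=(suspect,v1) | N3.N0=(alive,v0) N3.N1=(alive,v0) N3.N2=(suspect,v2) N3.N3=(suspect,v1)
Op 8: gossip N2<->N1 -> N2.N0=(alive,v0) N2.N1=(alive,v0) N2.N2=(alive,v0) N2.N3=(suspect,v1) | N1.N0=(alive,v0) N1.N1=(alive,v0) N1.N2=(alive,v0) N1.N3=(suspect,v1)
Op 9: gossip N3<->N0 -> N3.N0=(alive,v0) N3.N1=(alive,v0) N3.N2=(suspect,v2) N3.N3=(suspect,v1) | N0.N0=(alive,v0) N0.N1=(alive,v0) N0.N2=(suspect,v2) N0.N3=(suspect,v1)
Op 10: gossip N3<->N0 -> N3.N0=(alive,v0) N3.N1=(alive,v0) N3.N2=(suspect,v2) N3.N3=(suspect,v1) | N0.N0=(alive,v0) N0.N1=(alive,v0) N0.N2=(suspect,v2) N0.N3=(suspect,v1)
Op 11: N1 marks N2=dead -> (dead,v1)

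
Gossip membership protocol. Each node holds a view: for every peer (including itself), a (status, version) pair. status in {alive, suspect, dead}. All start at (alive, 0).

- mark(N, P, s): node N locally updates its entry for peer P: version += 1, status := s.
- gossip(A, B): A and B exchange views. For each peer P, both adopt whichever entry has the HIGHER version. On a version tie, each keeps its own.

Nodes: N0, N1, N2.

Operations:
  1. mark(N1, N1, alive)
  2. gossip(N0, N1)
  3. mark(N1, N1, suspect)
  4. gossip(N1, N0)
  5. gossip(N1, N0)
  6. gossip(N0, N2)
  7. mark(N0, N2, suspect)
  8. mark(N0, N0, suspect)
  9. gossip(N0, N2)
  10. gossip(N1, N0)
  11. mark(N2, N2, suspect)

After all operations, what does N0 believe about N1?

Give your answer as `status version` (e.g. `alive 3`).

Op 1: N1 marks N1=alive -> (alive,v1)
Op 2: gossip N0<->N1 -> N0.N0=(alive,v0) N0.N1=(alive,v1) N0.N2=(alive,v0) | N1.N0=(alive,v0) N1.N1=(alive,v1) N1.N2=(alive,v0)
Op 3: N1 marks N1=suspect -> (suspect,v2)
Op 4: gossip N1<->N0 -> N1.N0=(alive,v0) N1.N1=(suspect,v2) N1.N2=(alive,v0) | N0.N0=(alive,v0) N0.N1=(suspect,v2) N0.N2=(alive,v0)
Op 5: gossip N1<->N0 -> N1.N0=(alive,v0) N1.N1=(suspect,v2) N1.N2=(alive,v0) | N0.N0=(alive,v0) N0.N1=(suspect,v2) N0.N2=(alive,v0)
Op 6: gossip N0<->N2 -> N0.N0=(alive,v0) N0.N1=(suspect,v2) N0.N2=(alive,v0) | N2.N0=(alive,v0) N2.N1=(suspect,v2) N2.N2=(alive,v0)
Op 7: N0 marks N2=suspect -> (suspect,v1)
Op 8: N0 marks N0=suspect -> (suspect,v1)
Op 9: gossip N0<->N2 -> N0.N0=(suspect,v1) N0.N1=(suspect,v2) N0.N2=(suspect,v1) | N2.N0=(suspect,v1) N2.N1=(suspect,v2) N2.N2=(suspect,v1)
Op 10: gossip N1<->N0 -> N1.N0=(suspect,v1) N1.N1=(suspect,v2) N1.N2=(suspect,v1) | N0.N0=(suspect,v1) N0.N1=(suspect,v2) N0.N2=(suspect,v1)
Op 11: N2 marks N2=suspect -> (suspect,v2)

Answer: suspect 2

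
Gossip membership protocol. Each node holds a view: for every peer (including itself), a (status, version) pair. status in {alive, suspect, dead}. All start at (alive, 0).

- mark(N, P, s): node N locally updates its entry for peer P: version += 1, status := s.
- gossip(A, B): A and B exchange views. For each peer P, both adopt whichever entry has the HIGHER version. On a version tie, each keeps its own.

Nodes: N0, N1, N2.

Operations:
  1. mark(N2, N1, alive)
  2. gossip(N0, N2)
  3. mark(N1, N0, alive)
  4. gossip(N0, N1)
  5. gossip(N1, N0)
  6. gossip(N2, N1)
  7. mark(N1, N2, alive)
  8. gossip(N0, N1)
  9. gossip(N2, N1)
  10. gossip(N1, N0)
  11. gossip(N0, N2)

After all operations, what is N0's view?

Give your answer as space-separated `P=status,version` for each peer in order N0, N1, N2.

Op 1: N2 marks N1=alive -> (alive,v1)
Op 2: gossip N0<->N2 -> N0.N0=(alive,v0) N0.N1=(alive,v1) N0.N2=(alive,v0) | N2.N0=(alive,v0) N2.N1=(alive,v1) N2.N2=(alive,v0)
Op 3: N1 marks N0=alive -> (alive,v1)
Op 4: gossip N0<->N1 -> N0.N0=(alive,v1) N0.N1=(alive,v1) N0.N2=(alive,v0) | N1.N0=(alive,v1) N1.N1=(alive,v1) N1.N2=(alive,v0)
Op 5: gossip N1<->N0 -> N1.N0=(alive,v1) N1.N1=(alive,v1) N1.N2=(alive,v0) | N0.N0=(alive,v1) N0.N1=(alive,v1) N0.N2=(alive,v0)
Op 6: gossip N2<->N1 -> N2.N0=(alive,v1) N2.N1=(alive,v1) N2.N2=(alive,v0) | N1.N0=(alive,v1) N1.N1=(alive,v1) N1.N2=(alive,v0)
Op 7: N1 marks N2=alive -> (alive,v1)
Op 8: gossip N0<->N1 -> N0.N0=(alive,v1) N0.N1=(alive,v1) N0.N2=(alive,v1) | N1.N0=(alive,v1) N1.N1=(alive,v1) N1.N2=(alive,v1)
Op 9: gossip N2<->N1 -> N2.N0=(alive,v1) N2.N1=(alive,v1) N2.N2=(alive,v1) | N1.N0=(alive,v1) N1.N1=(alive,v1) N1.N2=(alive,v1)
Op 10: gossip N1<->N0 -> N1.N0=(alive,v1) N1.N1=(alive,v1) N1.N2=(alive,v1) | N0.N0=(alive,v1) N0.N1=(alive,v1) N0.N2=(alive,v1)
Op 11: gossip N0<->N2 -> N0.N0=(alive,v1) N0.N1=(alive,v1) N0.N2=(alive,v1) | N2.N0=(alive,v1) N2.N1=(alive,v1) N2.N2=(alive,v1)

Answer: N0=alive,1 N1=alive,1 N2=alive,1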